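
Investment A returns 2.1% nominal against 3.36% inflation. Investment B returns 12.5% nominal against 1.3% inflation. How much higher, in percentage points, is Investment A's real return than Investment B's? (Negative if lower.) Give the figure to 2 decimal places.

-12.28

Investment A real return: 1.021/1.0336 − 1 = -1.219%.
Investment B real return: 1.125/1.013 − 1 = 11.056%.
Difference: -1.219 − 11.056 = -12.275 pp.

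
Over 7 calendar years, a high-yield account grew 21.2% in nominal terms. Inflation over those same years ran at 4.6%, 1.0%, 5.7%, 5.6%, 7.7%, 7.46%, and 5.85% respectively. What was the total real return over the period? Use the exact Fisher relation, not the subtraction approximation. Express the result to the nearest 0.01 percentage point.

-16.10%

Cumulative inflation factor: 1.046 × 1.010 × 1.057 × 1.056 × 1.077 × 1.0746 × 1.0585 ≈ 1.44459.
Nominal growth factor: 1.21200. Real growth factor = 1.21200 / 1.44459 ≈ 0.83899.
Total real return ≈ -16.1009%.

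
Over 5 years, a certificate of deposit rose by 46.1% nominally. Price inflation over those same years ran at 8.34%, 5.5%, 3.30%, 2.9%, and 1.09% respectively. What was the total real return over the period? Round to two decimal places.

Cumulative inflation factor: 1.0834 × 1.055 × 1.0330 × 1.029 × 1.0109 ≈ 1.22819.
Nominal growth factor: 1.46100. Real growth factor = 1.46100 / 1.22819 ≈ 1.18956.
Total real return ≈ 18.9556%.

18.96%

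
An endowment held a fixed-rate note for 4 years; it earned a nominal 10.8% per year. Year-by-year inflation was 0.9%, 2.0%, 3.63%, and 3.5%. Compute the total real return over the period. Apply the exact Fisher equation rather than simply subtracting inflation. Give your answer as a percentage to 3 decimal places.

36.534%

Cumulative inflation factor: 1.009 × 1.020 × 1.0363 × 1.035 ≈ 1.10387.
Nominal growth factor: 1.50716. Real growth factor = 1.50716 / 1.10387 ≈ 1.36534.
Total real return ≈ 36.5343%.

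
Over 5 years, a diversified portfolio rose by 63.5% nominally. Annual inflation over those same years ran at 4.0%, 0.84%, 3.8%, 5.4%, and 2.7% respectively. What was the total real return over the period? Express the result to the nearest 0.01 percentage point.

38.75%

Cumulative inflation factor: 1.040 × 1.0084 × 1.038 × 1.054 × 1.027 ≈ 1.17835.
Nominal growth factor: 1.63500. Real growth factor = 1.63500 / 1.17835 ≈ 1.38753.
Total real return ≈ 38.7533%.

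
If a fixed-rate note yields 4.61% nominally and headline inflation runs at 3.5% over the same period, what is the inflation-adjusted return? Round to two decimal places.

1.07%

Real return via the Fisher equation: (1 + 4.61%)/(1 + 3.5%) − 1 = 1.0461/1.035 − 1 ≈ 0.01072.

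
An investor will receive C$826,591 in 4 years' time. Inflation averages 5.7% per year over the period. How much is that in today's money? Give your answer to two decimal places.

Price-level factor over 4 years: (1 + 5.7%)^4 ≈ 1.2482453280.
Purchasing power today: C$826,591 divided by that factor.

C$662,202.36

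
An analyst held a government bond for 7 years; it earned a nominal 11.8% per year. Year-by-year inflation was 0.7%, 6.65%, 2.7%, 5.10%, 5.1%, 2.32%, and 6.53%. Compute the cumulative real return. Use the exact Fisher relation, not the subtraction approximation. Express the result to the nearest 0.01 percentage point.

Cumulative inflation factor: 1.007 × 1.0665 × 1.027 × 1.0510 × 1.051 × 1.0232 × 1.0653 ≈ 1.32800.
Nominal growth factor: 2.18320. Real growth factor = 2.18320 / 1.32800 ≈ 1.64397.
Total real return ≈ 64.3970%.

64.40%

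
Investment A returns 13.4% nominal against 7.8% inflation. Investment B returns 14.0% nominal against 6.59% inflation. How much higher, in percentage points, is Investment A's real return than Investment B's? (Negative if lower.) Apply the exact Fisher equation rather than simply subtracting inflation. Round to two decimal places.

Investment A real return: 1.134/1.078 − 1 = 5.195%.
Investment B real return: 1.140/1.0659 − 1 = 6.952%.
Difference: 5.195 − 6.952 = -1.757 pp.

-1.76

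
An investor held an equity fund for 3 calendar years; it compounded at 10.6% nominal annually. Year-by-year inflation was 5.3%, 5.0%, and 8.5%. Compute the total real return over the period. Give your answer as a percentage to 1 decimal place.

Cumulative inflation factor: 1.053 × 1.050 × 1.085 ≈ 1.19963.
Nominal growth factor: 1.35290. Real growth factor = 1.35290 / 1.19963 ≈ 1.12776.
Total real return ≈ 12.7763%.

12.8%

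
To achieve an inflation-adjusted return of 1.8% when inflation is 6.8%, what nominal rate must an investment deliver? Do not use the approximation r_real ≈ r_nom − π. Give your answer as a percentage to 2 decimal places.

8.72%

By the Fisher equation, 1 + r_nom = (1 + 1.8%)(1 + 6.8%) = 1.018 × 1.068 = 1.087224.
So r_nom = 8.7224%.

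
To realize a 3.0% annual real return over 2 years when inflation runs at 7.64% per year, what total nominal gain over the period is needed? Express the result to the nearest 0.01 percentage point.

22.92%

Required annual nominal rate: (1+3.0%)(1+7.64%) − 1 = 10.8692%.
Cumulative over 2 years: (1 + 0.108692)^2 − 1 ≈ 0.22920.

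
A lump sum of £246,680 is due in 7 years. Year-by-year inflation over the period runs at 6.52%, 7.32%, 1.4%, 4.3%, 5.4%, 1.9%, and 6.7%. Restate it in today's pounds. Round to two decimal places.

£178,041.25

Price-level factor over 7 years: 1.0652 × 1.0732 × 1.014 × 1.043 × 1.054 × 1.019 × 1.067 ≈ 1.3855215961.
Purchasing power today: £246,680 divided by that factor.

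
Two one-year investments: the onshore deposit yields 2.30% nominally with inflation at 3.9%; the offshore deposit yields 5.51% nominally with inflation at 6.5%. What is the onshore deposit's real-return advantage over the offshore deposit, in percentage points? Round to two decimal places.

-0.61

The onshore deposit real return: 1.0230/1.039 − 1 = -1.540%.
The offshore deposit real return: 1.0551/1.065 − 1 = -0.930%.
Difference: -1.540 − (-0.930) = -0.610 pp.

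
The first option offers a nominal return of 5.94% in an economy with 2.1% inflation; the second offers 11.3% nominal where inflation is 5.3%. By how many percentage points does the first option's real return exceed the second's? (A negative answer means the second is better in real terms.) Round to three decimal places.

-1.937

The first option real return: 1.0594/1.021 − 1 = 3.7610%.
The second real return: 1.113/1.053 − 1 = 5.6980%.
Difference: 3.7610 − 5.6980 = -1.9370 pp.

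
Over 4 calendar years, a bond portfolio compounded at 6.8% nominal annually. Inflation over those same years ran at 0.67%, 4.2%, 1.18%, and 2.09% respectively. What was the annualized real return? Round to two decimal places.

4.68%

Cumulative inflation factor: 1.0067 × 1.042 × 1.0118 × 1.0209 ≈ 1.08354.
Nominal growth factor: 1.30102. Real growth factor = 1.30102 / 1.08354 ≈ 1.20071.
Annualized: 1.20071^(1/4) − 1 ≈ 0.04679.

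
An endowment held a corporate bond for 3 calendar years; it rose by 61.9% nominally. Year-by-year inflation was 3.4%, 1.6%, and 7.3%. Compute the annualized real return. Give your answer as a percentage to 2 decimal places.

12.83%

Cumulative inflation factor: 1.034 × 1.016 × 1.073 ≈ 1.12723.
Nominal growth factor: 1.61900. Real growth factor = 1.61900 / 1.12723 ≈ 1.43626.
Annualized: 1.43626^(1/3) − 1 ≈ 0.12826.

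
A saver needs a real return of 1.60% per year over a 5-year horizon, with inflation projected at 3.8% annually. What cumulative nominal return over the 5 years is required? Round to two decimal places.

Required annual nominal rate: (1+1.60%)(1+3.8%) − 1 = 5.4608%.
Cumulative over 5 years: (1 + 0.054608)^5 − 1 ≈ 0.30453.

30.45%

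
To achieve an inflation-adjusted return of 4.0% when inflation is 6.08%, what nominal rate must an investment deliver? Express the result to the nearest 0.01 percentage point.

By the Fisher equation, 1 + r_nom = (1 + 4.0%)(1 + 6.08%) = 1.040 × 1.0608 = 1.103232.
So r_nom = 10.3232%.

10.32%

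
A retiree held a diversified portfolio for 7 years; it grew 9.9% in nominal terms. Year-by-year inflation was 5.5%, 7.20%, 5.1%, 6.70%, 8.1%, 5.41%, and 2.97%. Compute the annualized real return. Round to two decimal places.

-4.24%

Cumulative inflation factor: 1.055 × 1.0720 × 1.051 × 1.0670 × 1.081 × 1.0541 × 1.0297 ≈ 1.48810.
Nominal growth factor: 1.09900. Real growth factor = 1.09900 / 1.48810 ≈ 0.73852.
Annualized: 0.73852^(1/7) − 1 ≈ -0.04238.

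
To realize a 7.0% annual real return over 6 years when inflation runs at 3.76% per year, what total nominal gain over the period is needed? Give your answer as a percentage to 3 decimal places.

Required annual nominal rate: (1+7.0%)(1+3.76%) − 1 = 11.0232%.
Cumulative over 6 years: (1 + 0.110232)^6 − 1 ≈ 0.87276.

87.276%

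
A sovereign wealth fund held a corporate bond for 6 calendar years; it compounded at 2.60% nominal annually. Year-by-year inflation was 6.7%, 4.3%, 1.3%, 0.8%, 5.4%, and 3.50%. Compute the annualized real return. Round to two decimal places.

Cumulative inflation factor: 1.067 × 1.043 × 1.013 × 1.008 × 1.054 × 1.0350 ≈ 1.23965.
Nominal growth factor: 1.16650. Real growth factor = 1.16650 / 1.23965 ≈ 0.94099.
Annualized: 0.94099^(1/6) − 1 ≈ -0.01009.

-1.01%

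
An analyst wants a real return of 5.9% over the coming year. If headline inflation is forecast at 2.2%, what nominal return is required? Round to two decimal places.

8.23%

By the Fisher equation, 1 + r_nom = (1 + 5.9%)(1 + 2.2%) = 1.059 × 1.022 = 1.082298.
So r_nom = 8.2298%.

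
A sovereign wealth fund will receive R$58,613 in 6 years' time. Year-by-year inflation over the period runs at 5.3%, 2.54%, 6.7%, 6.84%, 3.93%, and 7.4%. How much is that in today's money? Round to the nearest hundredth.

Price-level factor over 6 years: 1.053 × 1.0254 × 1.067 × 1.0684 × 1.0393 × 1.074 ≈ 1.3739318513.
Purchasing power today: R$58,613 divided by that factor.

R$42,660.78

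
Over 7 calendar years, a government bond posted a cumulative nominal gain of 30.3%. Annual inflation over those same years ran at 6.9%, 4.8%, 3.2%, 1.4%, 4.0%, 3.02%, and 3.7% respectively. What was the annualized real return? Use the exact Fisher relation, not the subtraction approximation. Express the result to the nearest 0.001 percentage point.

0.005%

Cumulative inflation factor: 1.069 × 1.048 × 1.032 × 1.014 × 1.040 × 1.0302 × 1.037 ≈ 1.30254.
Nominal growth factor: 1.30300. Real growth factor = 1.30300 / 1.30254 ≈ 1.00035.
Annualized: 1.00035^(1/7) − 1 ≈ 0.00005.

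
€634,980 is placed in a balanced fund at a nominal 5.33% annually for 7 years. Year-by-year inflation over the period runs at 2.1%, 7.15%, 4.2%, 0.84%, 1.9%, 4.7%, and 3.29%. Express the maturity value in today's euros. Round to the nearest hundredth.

€720,986.31

Nominal value at maturity: €634,980 × (1 + 5.33%)^7 ≈ €913,323.51.
Price-level factor over 7 years: 1.021 × 1.0715 × 1.042 × 1.0084 × 1.019 × 1.047 × 1.0329 ≈ 1.2667695531.
The maturity value deflated by that factor is the answer in today's purchasing power.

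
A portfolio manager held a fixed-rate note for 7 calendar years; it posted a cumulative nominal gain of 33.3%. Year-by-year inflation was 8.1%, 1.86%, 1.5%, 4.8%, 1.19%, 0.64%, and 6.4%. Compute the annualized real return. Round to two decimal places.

Cumulative inflation factor: 1.081 × 1.0186 × 1.015 × 1.048 × 1.0119 × 1.0064 × 1.064 ≈ 1.26913.
Nominal growth factor: 1.33300. Real growth factor = 1.33300 / 1.26913 ≈ 1.05032.
Annualized: 1.05032^(1/7) − 1 ≈ 0.00704.

0.70%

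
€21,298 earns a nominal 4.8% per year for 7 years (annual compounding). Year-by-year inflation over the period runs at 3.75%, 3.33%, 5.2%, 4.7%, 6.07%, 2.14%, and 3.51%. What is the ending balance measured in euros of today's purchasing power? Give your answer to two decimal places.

Nominal value at maturity: €21,298 × (1 + 4.8%)^7 ≈ €29,571.12.
Price-level factor over 7 years: 1.0375 × 1.0333 × 1.052 × 1.047 × 1.0607 × 1.0214 × 1.0351 ≈ 1.3241820218.
Dividing the nominal maturity value by the price-level factor gives the value in today's money.

€22,331.61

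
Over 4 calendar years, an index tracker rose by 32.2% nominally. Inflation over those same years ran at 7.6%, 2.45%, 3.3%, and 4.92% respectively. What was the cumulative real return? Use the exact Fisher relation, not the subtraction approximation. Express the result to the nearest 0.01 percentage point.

10.65%

Cumulative inflation factor: 1.076 × 1.0245 × 1.033 × 1.0492 ≈ 1.19477.
Nominal growth factor: 1.32200. Real growth factor = 1.32200 / 1.19477 ≈ 1.10649.
Total real return ≈ 10.6493%.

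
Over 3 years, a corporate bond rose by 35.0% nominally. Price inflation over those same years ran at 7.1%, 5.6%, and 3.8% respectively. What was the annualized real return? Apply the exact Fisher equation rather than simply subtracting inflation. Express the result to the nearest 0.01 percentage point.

4.77%

Cumulative inflation factor: 1.071 × 1.056 × 1.038 ≈ 1.17395.
Nominal growth factor: 1.35000. Real growth factor = 1.35000 / 1.17395 ≈ 1.14996.
Annualized: 1.14996^(1/3) − 1 ≈ 0.04768.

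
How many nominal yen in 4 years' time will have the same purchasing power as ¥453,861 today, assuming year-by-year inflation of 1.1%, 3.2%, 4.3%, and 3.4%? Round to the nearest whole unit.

Cumulative price-level factor: 1.011 × 1.032 × 1.043 × 1.034 ≈ 1.1252154846.
Multiplying ¥453,861 by the price-level factor gives the future nominal sum.

¥510,691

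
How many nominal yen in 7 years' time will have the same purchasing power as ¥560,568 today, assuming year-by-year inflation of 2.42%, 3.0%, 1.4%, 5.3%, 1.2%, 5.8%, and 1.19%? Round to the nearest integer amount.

¥684,101

Cumulative price-level factor: 1.0242 × 1.030 × 1.014 × 1.053 × 1.012 × 1.058 × 1.0119 ≈ 1.2203716172.
Multiplying ¥560,568 by the price-level factor gives the future nominal sum.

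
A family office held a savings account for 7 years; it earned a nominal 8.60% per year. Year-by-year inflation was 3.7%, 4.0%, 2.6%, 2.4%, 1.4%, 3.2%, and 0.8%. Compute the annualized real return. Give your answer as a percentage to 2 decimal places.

5.87%

Cumulative inflation factor: 1.037 × 1.040 × 1.026 × 1.024 × 1.014 × 1.032 × 1.008 ≈ 1.19519.
Nominal growth factor: 1.78159. Real growth factor = 1.78159 / 1.19519 ≈ 1.49063.
Annualized: 1.49063^(1/7) − 1 ≈ 0.05869.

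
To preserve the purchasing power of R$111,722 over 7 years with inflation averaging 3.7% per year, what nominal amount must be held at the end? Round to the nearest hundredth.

Cumulative price-level factor: (1+3.7%)^7 ≈ 1.2895889249.
Multiplying R$111,722 by the price-level factor gives the future nominal sum.

R$144,075.45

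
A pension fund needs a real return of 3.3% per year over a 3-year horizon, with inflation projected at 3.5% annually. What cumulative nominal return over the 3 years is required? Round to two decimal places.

Required annual nominal rate: (1+3.3%)(1+3.5%) − 1 = 6.9155%.
Cumulative over 3 years: (1 + 0.069155)^3 − 1 ≈ 0.22214.

22.21%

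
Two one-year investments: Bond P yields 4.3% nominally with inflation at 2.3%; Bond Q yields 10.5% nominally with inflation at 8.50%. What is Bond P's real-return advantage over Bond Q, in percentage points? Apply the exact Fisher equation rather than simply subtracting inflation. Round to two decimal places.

0.11

Bond P real return: 1.043/1.023 − 1 = 1.955%.
Bond Q real return: 1.105/1.0850 − 1 = 1.843%.
Difference: 1.955 − 1.843 = 0.112 pp.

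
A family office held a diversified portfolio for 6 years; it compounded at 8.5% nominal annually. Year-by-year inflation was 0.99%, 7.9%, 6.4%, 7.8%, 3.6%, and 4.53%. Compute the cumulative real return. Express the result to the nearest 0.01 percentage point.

20.54%

Cumulative inflation factor: 1.0099 × 1.079 × 1.064 × 1.078 × 1.036 × 1.0453 ≈ 1.35351.
Nominal growth factor: 1.63147. Real growth factor = 1.63147 / 1.35351 ≈ 1.20536.
Total real return ≈ 20.5362%.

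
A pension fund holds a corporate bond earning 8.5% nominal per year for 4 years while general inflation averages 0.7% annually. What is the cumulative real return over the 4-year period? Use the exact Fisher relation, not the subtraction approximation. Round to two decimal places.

The annual real rate is (1+8.5%)/(1+0.7%) − 1 = 7.7458%.
Compounded over 4 years: (1 + 0.077458)^4 − 1 ≈ 0.34772.

34.77%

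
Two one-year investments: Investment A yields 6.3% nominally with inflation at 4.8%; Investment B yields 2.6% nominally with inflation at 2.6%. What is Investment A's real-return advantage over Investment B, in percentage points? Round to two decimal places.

Investment A real return: 1.063/1.048 − 1 = 1.431%.
Investment B real return: 1.026/1.026 − 1 = 0.000%.
Difference: 1.431 − 0.000 = 1.431 pp.

1.43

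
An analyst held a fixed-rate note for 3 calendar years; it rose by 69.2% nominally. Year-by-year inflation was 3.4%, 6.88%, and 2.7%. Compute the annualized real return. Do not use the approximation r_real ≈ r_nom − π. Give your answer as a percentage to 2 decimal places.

Cumulative inflation factor: 1.034 × 1.0688 × 1.027 ≈ 1.13498.
Nominal growth factor: 1.69200. Real growth factor = 1.69200 / 1.13498 ≈ 1.49078.
Annualized: 1.49078^(1/3) − 1 ≈ 0.14236.

14.24%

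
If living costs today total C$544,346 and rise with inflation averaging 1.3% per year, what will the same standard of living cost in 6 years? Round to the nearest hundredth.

Cumulative price-level factor: (1+1.3%)^6 ≈ 1.0805793706.
The nominal amount required is C$544,346 scaled up by that factor.

C$588,209.06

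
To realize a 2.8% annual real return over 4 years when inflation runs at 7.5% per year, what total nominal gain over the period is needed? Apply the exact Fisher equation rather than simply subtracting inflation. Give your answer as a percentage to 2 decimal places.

49.14%

Required annual nominal rate: (1+2.8%)(1+7.5%) − 1 = 10.51%.
Cumulative over 4 years: (1 + 0.1051)^4 − 1 ≈ 0.49144.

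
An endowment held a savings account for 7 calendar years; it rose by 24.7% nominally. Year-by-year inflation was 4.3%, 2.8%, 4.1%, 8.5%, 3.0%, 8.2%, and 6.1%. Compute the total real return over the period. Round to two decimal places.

Cumulative inflation factor: 1.043 × 1.028 × 1.041 × 1.085 × 1.030 × 1.082 × 1.061 ≈ 1.43198.
Nominal growth factor: 1.24700. Real growth factor = 1.24700 / 1.43198 ≈ 0.87082.
Total real return ≈ -12.9179%.

-12.92%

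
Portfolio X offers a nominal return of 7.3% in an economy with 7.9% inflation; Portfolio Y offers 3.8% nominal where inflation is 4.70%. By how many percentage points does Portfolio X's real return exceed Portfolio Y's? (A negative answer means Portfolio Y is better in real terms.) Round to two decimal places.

0.30

Portfolio X real return: 1.073/1.079 − 1 = -0.556%.
Portfolio Y real return: 1.038/1.0470 − 1 = -0.860%.
Difference: -0.556 − (-0.860) = 0.304 pp.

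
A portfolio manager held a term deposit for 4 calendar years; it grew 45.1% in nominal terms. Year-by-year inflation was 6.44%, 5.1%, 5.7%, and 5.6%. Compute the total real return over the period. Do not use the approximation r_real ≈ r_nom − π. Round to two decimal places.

Cumulative inflation factor: 1.0644 × 1.051 × 1.057 × 1.056 ≈ 1.24867.
Nominal growth factor: 1.45100. Real growth factor = 1.45100 / 1.24867 ≈ 1.16204.
Total real return ≈ 16.2040%.

16.20%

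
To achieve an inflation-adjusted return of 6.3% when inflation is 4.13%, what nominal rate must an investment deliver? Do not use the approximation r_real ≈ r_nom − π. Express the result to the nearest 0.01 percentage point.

By the Fisher equation, 1 + r_nom = (1 + 6.3%)(1 + 4.13%) = 1.063 × 1.0413 = 1.1069019.
So r_nom = 10.69019%.

10.69%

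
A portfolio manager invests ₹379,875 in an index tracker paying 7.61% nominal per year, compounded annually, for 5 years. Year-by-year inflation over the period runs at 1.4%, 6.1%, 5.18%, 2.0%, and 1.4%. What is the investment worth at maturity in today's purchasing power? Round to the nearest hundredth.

Nominal value at maturity: ₹379,875 × (1 + 7.61%)^5 ≈ ₹548,155.62.
Price-level factor over 5 years: 1.014 × 1.061 × 1.0518 × 1.020 × 1.014 ≈ 1.1703739106.
Dividing the nominal maturity value by the price-level factor gives the value in today's money.

₹468,359.40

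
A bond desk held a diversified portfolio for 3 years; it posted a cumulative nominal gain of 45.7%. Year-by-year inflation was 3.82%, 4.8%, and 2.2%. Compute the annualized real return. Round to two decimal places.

Cumulative inflation factor: 1.0382 × 1.048 × 1.022 ≈ 1.11197.
Nominal growth factor: 1.45700. Real growth factor = 1.45700 / 1.11197 ≈ 1.31029.
Annualized: 1.31029^(1/3) − 1 ≈ 0.09426.

9.43%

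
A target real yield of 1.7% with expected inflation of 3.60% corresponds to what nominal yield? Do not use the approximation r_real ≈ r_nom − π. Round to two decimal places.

By the Fisher equation, 1 + r_nom = (1 + 1.7%)(1 + 3.60%) = 1.017 × 1.0360 = 1.053612.
So r_nom = 5.3612%.

5.36%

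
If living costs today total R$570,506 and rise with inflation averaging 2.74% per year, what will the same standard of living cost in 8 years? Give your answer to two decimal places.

R$708,233.89

Cumulative price-level factor: (1+2.74%)^8 ≈ 1.2414135778.
Multiplying R$570,506 by the price-level factor gives the future nominal sum.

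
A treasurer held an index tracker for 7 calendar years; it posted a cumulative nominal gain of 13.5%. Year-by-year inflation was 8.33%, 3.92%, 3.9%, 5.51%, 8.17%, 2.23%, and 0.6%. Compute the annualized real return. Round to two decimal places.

Cumulative inflation factor: 1.0833 × 1.0392 × 1.039 × 1.0551 × 1.0817 × 1.0223 × 1.006 ≈ 1.37290.
Nominal growth factor: 1.13500. Real growth factor = 1.13500 / 1.37290 ≈ 0.82671.
Annualized: 0.82671^(1/7) − 1 ≈ -0.02682.

-2.68%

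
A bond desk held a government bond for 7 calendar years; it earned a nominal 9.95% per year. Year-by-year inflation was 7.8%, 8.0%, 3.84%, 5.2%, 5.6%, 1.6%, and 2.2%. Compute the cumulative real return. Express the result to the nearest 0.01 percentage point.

Cumulative inflation factor: 1.078 × 1.080 × 1.0384 × 1.052 × 1.056 × 1.016 × 1.022 ≈ 1.39454.
Nominal growth factor: 1.94253. Real growth factor = 1.94253 / 1.39454 ≈ 1.39295.
Total real return ≈ 39.2949%.

39.29%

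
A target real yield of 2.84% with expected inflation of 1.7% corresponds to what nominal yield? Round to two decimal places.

4.59%

By the Fisher equation, 1 + r_nom = (1 + 2.84%)(1 + 1.7%) = 1.0284 × 1.017 = 1.0458828.
So r_nom = 4.58828%.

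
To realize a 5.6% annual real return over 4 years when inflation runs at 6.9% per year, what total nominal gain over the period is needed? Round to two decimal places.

Required annual nominal rate: (1+5.6%)(1+6.9%) − 1 = 12.8864%.
Cumulative over 4 years: (1 + 0.128864)^4 − 1 ≈ 0.62393.

62.39%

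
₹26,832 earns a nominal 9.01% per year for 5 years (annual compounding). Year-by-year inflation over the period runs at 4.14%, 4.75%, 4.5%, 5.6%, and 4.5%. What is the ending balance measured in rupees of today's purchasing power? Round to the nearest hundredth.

₹32,833.46

Nominal value at maturity: ₹26,832 × (1 + 9.01%)^5 ≈ ₹41,303.30.
Price-level factor over 5 years: 1.0414 × 1.0475 × 1.045 × 1.056 × 1.045 ≈ 1.2579636851.
The maturity value deflated by that factor is the answer in today's purchasing power.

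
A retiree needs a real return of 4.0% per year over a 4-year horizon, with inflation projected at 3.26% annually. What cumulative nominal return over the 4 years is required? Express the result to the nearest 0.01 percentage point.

33.00%

Required annual nominal rate: (1+4.0%)(1+3.26%) − 1 = 7.3904%.
Cumulative over 4 years: (1 + 0.073904)^4 − 1 ≈ 0.33003.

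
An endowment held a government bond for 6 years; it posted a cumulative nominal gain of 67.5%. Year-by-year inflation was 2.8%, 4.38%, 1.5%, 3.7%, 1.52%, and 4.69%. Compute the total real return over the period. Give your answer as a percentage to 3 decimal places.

39.541%

Cumulative inflation factor: 1.028 × 1.0438 × 1.015 × 1.037 × 1.0152 × 1.0469 ≈ 1.20036.
Nominal growth factor: 1.67500. Real growth factor = 1.67500 / 1.20036 ≈ 1.39541.
Total real return ≈ 39.5413%.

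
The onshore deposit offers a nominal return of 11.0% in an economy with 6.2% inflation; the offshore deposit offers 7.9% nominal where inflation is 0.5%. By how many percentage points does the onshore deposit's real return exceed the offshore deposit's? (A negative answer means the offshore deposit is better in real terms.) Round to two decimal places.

The onshore deposit real return: 1.110/1.062 − 1 = 4.520%.
The offshore deposit real return: 1.079/1.005 − 1 = 7.363%.
Difference: 4.520 − 7.363 = -2.843 pp.

-2.84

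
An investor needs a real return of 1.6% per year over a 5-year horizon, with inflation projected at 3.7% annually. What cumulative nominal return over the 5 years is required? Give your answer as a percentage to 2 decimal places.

Required annual nominal rate: (1+1.6%)(1+3.7%) − 1 = 5.3592%.
Cumulative over 5 years: (1 + 0.053592)^5 − 1 ≈ 0.29826.

29.83%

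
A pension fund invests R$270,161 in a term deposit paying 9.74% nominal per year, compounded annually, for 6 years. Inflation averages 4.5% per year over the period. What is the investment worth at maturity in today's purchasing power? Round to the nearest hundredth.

Nominal value at maturity: R$270,161 × (1 + 9.74%)^6 ≈ R$471,859.16.
Price-level factor over 6 years: (1 + 4.5%)^6 ≈ 1.3022601248.
The maturity value deflated by that factor is the answer in today's purchasing power.

R$362,338.64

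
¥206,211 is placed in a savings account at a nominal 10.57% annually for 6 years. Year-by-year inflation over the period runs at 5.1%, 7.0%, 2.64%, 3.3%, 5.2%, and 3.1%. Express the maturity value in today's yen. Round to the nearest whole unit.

¥291,379

Nominal value at maturity: ¥206,211 × (1 + 10.57%)^6 ≈ ¥376,822.
Price-level factor over 6 years: 1.051 × 1.070 × 1.0264 × 1.033 × 1.052 × 1.031 ≈ 1.2932362325.
The maturity value deflated by that factor is the answer in today's purchasing power.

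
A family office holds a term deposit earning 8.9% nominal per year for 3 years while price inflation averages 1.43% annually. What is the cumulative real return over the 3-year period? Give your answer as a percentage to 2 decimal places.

The annual real rate is (1+8.9%)/(1+1.43%) − 1 = 7.3647%.
Compounded over 3 years: (1 + 0.073647)^3 − 1 ≈ 0.23761.

23.76%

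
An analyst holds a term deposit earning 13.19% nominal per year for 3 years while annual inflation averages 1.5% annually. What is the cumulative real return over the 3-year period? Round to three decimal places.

The annual real rate is (1+13.19%)/(1+1.5%) − 1 = 11.5172%.
Compounded over 3 years: (1 + 0.115172)^3 − 1 ≈ 0.38684.

38.684%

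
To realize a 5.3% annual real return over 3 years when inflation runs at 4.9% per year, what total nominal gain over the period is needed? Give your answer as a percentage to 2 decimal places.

Required annual nominal rate: (1+5.3%)(1+4.9%) − 1 = 10.4597%.
Cumulative over 3 years: (1 + 0.104597)^3 − 1 ≈ 0.34776.

34.78%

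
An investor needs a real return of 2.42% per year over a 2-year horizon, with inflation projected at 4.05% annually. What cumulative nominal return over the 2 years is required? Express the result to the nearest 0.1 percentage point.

13.6%

Required annual nominal rate: (1+2.42%)(1+4.05%) − 1 = 6.56801%.
Cumulative over 2 years: (1 + 0.0656801)^2 − 1 ≈ 0.13567.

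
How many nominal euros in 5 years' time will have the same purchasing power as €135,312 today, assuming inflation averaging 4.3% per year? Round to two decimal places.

Cumulative price-level factor: (1+4.3%)^5 ≈ 1.2343023110.
The nominal amount required is €135,312 scaled up by that factor.

€167,015.91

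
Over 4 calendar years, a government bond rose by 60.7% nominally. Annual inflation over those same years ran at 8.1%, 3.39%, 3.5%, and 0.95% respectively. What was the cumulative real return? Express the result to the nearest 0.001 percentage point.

37.615%

Cumulative inflation factor: 1.081 × 1.0339 × 1.035 × 1.0095 ≈ 1.16775.
Nominal growth factor: 1.60700. Real growth factor = 1.60700 / 1.16775 ≈ 1.37615.
Total real return ≈ 37.6147%.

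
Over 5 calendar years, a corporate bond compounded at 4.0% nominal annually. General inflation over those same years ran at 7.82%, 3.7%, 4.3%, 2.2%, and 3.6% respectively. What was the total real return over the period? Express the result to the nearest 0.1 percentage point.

Cumulative inflation factor: 1.0782 × 1.037 × 1.043 × 1.022 × 1.036 ≈ 1.23473.
Nominal growth factor: 1.21665. Real growth factor = 1.21665 / 1.23473 ≈ 0.98536.
Total real return ≈ -1.4643%.

-1.5%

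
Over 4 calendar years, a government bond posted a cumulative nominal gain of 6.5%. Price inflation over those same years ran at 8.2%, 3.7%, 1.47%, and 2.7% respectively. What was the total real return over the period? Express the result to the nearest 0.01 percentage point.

-8.92%

Cumulative inflation factor: 1.082 × 1.037 × 1.0147 × 1.027 ≈ 1.16927.
Nominal growth factor: 1.06500. Real growth factor = 1.06500 / 1.16927 ≈ 0.91083.
Total real return ≈ -8.9174%.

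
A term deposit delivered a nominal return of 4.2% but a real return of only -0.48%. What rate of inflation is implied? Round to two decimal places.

From (1+r_nom) = (1+r_real)(1+π), we get 1+π = (1 + 4.2%)/(1 − 0.48%) = 1.042/0.9952 ≈ 1.04703.
So π ≈ 4.7026%.

4.70%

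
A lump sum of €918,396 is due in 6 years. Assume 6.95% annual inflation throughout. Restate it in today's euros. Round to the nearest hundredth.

Price-level factor over 6 years: (1 + 6.95%)^6 ≈ 1.4965276091.
Purchasing power today: €918,396 divided by that factor.

€613,684.64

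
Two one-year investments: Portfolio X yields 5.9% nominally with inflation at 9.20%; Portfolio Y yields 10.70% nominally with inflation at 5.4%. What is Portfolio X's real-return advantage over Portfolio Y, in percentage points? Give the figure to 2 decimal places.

-8.05

Portfolio X real return: 1.059/1.0920 − 1 = -3.022%.
Portfolio Y real return: 1.1070/1.054 − 1 = 5.028%.
Difference: -3.022 − 5.028 = -8.050 pp.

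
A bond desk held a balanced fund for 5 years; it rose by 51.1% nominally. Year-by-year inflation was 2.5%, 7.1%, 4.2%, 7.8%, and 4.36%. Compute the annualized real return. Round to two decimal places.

3.26%

Cumulative inflation factor: 1.025 × 1.071 × 1.042 × 1.078 × 1.0436 ≈ 1.28687.
Nominal growth factor: 1.51100. Real growth factor = 1.51100 / 1.28687 ≈ 1.17417.
Annualized: 1.17417^(1/5) − 1 ≈ 0.03263.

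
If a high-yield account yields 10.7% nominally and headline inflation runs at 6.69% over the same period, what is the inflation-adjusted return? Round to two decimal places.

Real return via the Fisher equation: (1 + 10.7%)/(1 + 6.69%) − 1 = 1.107/1.0669 − 1 ≈ 0.03759.

3.76%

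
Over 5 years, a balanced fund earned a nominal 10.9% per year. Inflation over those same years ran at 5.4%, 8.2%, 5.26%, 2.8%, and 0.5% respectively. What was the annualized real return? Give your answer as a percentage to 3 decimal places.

Cumulative inflation factor: 1.054 × 1.082 × 1.0526 × 1.028 × 1.005 ≈ 1.24020.
Nominal growth factor: 1.67748. Real growth factor = 1.67748 / 1.24020 ≈ 1.35259.
Annualized: 1.35259^(1/5) − 1 ≈ 0.06227.

6.227%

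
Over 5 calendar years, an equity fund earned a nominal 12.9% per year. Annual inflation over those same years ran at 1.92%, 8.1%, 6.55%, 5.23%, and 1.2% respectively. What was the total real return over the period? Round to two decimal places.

46.73%

Cumulative inflation factor: 1.0192 × 1.081 × 1.0655 × 1.0523 × 1.012 ≈ 1.25014.
Nominal growth factor: 1.83430. Real growth factor = 1.83430 / 1.25014 ≈ 1.46727.
Total real return ≈ 46.7273%.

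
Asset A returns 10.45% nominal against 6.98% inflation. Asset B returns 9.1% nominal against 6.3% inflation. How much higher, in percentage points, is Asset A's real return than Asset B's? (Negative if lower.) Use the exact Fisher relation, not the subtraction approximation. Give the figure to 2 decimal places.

Asset A real return: 1.1045/1.0698 − 1 = 3.244%.
Asset B real return: 1.091/1.063 − 1 = 2.634%.
Difference: 3.244 − 2.634 = 0.610 pp.

0.61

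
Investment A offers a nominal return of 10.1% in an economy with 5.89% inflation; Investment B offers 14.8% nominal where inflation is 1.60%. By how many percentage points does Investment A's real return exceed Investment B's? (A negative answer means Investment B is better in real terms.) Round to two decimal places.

Investment A real return: 1.101/1.0589 − 1 = 3.976%.
Investment B real return: 1.148/1.0160 − 1 = 12.992%.
Difference: 3.976 − 12.992 = -9.016 pp.

-9.02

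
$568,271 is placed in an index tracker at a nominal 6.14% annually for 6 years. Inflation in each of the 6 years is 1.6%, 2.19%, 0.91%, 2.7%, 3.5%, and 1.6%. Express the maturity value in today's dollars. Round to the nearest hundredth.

Nominal value at maturity: $568,271 × (1 + 6.14%)^6 ≈ $812,512.39.
Price-level factor over 6 years: 1.016 × 1.0219 × 1.0091 × 1.027 × 1.035 × 1.016 ≈ 1.1314641931.
Dividing the nominal maturity value by the price-level factor gives the value in today's money.

$718,107.03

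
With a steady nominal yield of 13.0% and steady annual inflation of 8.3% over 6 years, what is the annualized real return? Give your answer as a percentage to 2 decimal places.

With constant rates the annual real return is the same each year: (1+13.0%)/(1+8.3%) − 1 = 0.04340.

4.34%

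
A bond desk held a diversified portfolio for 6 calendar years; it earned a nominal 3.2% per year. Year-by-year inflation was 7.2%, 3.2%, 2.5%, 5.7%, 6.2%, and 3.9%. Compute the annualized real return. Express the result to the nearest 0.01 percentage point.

-1.50%

Cumulative inflation factor: 1.072 × 1.032 × 1.025 × 1.057 × 1.062 × 1.039 ≈ 1.32255.
Nominal growth factor: 1.20803. Real growth factor = 1.20803 / 1.32255 ≈ 0.91341.
Annualized: 0.91341^(1/6) − 1 ≈ -0.01498.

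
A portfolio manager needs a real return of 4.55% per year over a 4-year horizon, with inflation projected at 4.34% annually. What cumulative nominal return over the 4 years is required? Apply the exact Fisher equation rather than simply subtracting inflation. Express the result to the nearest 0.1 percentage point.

41.6%

Required annual nominal rate: (1+4.55%)(1+4.34%) − 1 = 9.08747%.
Cumulative over 4 years: (1 + 0.0908747)^4 − 1 ≈ 0.41612.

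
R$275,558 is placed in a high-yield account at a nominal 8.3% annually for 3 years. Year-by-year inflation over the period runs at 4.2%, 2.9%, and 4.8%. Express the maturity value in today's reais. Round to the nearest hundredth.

R$311,497.11

Nominal value at maturity: R$275,558 × (1 + 8.3%)^3 ≈ R$350,024.46.
Price-level factor over 3 years: 1.042 × 1.029 × 1.048 = 1.123684464.
Dividing the nominal maturity value by the price-level factor gives the value in today's money.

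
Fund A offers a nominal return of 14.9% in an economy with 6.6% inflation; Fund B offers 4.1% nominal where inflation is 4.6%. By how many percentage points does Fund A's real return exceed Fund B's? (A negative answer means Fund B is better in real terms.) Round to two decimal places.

8.26

Fund A real return: 1.149/1.066 − 1 = 7.786%.
Fund B real return: 1.041/1.046 − 1 = -0.478%.
Difference: 7.786 − (-0.478) = 8.264 pp.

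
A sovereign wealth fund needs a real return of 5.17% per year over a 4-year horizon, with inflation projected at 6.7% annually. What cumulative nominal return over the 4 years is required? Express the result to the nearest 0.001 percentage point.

58.572%

Required annual nominal rate: (1+5.17%)(1+6.7%) − 1 = 12.21639%.
Cumulative over 4 years: (1 + 0.1221639)^4 − 1 ≈ 0.58572.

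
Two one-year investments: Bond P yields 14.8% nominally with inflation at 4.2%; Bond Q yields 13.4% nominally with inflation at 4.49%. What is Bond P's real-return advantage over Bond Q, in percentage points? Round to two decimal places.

Bond P real return: 1.148/1.042 − 1 = 10.173%.
Bond Q real return: 1.134/1.0449 − 1 = 8.527%.
Difference: 10.173 − 8.527 = 1.646 pp.

1.65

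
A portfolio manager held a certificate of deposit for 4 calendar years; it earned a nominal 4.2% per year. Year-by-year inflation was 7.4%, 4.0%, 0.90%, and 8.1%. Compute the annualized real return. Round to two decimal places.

Cumulative inflation factor: 1.074 × 1.040 × 1.0090 × 1.081 ≈ 1.21830.
Nominal growth factor: 1.17888. Real growth factor = 1.17888 / 1.21830 ≈ 0.96765.
Annualized: 0.96765^(1/4) − 1 ≈ -0.00819.

-0.82%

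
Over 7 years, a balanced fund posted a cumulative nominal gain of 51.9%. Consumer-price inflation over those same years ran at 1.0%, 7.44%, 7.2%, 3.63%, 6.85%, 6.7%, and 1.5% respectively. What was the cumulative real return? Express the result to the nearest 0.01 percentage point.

8.89%

Cumulative inflation factor: 1.010 × 1.0744 × 1.072 × 1.0363 × 1.0685 × 1.067 × 1.015 ≈ 1.39499.
Nominal growth factor: 1.51900. Real growth factor = 1.51900 / 1.39499 ≈ 1.08889.
Total real return ≈ 8.8893%.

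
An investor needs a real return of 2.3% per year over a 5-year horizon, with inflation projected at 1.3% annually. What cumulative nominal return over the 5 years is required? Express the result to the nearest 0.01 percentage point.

19.52%

Required annual nominal rate: (1+2.3%)(1+1.3%) − 1 = 3.6299%.
Cumulative over 5 years: (1 + 0.036299)^5 − 1 ≈ 0.19516.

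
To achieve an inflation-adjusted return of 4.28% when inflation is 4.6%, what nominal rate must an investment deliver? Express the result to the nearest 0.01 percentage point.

By the Fisher equation, 1 + r_nom = (1 + 4.28%)(1 + 4.6%) = 1.0428 × 1.046 = 1.0907688.
So r_nom = 9.07688%.

9.08%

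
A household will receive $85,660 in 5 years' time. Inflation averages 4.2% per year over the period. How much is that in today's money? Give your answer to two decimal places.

$69,733.18

Price-level factor over 5 years: (1 + 4.2%)^5 ≈ 1.2283965692.
Purchasing power today: $85,660 divided by that factor.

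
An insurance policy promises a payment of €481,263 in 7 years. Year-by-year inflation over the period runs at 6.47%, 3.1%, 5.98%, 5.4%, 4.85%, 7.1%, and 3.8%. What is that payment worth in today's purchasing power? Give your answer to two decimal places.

€336,726.09

Price-level factor over 7 years: 1.0647 × 1.031 × 1.0598 × 1.054 × 1.0485 × 1.071 × 1.038 ≈ 1.4292417847.
Purchasing power today: €481,263 divided by that factor.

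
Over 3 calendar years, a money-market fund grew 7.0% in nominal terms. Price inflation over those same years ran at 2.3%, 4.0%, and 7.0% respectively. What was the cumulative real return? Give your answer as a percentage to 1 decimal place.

-6.0%

Cumulative inflation factor: 1.023 × 1.040 × 1.070 ≈ 1.13839.
Nominal growth factor: 1.07000. Real growth factor = 1.07000 / 1.13839 ≈ 0.93992.
Total real return ≈ -6.0080%.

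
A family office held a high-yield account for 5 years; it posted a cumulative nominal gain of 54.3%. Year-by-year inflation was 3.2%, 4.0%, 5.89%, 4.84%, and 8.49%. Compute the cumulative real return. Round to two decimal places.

19.37%

Cumulative inflation factor: 1.032 × 1.040 × 1.0589 × 1.0484 × 1.0849 ≈ 1.29266.
Nominal growth factor: 1.54300. Real growth factor = 1.54300 / 1.29266 ≈ 1.19366.
Total real return ≈ 19.3662%.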